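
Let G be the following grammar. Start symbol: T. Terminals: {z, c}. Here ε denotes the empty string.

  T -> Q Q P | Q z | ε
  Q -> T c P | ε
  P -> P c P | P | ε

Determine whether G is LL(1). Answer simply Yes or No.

No

FIRST(T) = {ε, c, z}
FIRST(Q) = {ε, c, z}
FIRST(P) = {ε, c}
FOLLOW(T) = {$, c}
FOLLOW(Q) = {$, c, z}
FOLLOW(P) = {$, c, z}
Cell M[P, $] receives both P -> P and P -> ε — the grammar is not LL(1).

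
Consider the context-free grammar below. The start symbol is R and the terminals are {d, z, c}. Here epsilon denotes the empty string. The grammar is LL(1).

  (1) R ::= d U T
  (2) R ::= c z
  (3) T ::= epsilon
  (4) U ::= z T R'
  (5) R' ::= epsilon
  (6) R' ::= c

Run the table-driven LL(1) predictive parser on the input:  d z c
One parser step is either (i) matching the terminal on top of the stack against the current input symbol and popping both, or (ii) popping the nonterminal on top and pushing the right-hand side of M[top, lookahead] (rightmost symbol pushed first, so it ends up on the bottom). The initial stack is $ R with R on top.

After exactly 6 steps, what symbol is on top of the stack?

step 1: stack=$ R  input=d z c $  — expand R ::= d U T
step 2: stack=$ T U d  input=d z c $  — match d
step 3: stack=$ T U  input=z c $  — expand U ::= z T R'
step 4: stack=$ T R' T z  input=z c $  — match z
step 5: stack=$ T R' T  input=c $  — expand T ::= epsilon
step 6: stack=$ T R'  input=c $  — expand R' ::= c
Stack after step 6: $ T c (top = c).

c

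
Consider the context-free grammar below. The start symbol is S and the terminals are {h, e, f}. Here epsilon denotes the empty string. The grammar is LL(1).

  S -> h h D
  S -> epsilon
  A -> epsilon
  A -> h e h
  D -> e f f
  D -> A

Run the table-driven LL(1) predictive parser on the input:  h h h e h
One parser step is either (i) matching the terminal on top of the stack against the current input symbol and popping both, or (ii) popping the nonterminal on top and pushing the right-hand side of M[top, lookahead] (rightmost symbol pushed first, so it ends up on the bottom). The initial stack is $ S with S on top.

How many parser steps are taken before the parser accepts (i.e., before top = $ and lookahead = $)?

step 1: stack=$ S  input=h h h e h $  — expand S -> h h D
step 2: stack=$ D h h  input=h h h e h $  — match h
step 3: stack=$ D h  input=h h e h $  — match h
step 4: stack=$ D  input=h e h $  — expand D -> A
step 5: stack=$ A  input=h e h $  — expand A -> h e h
step 6: stack=$ h e h  input=h e h $  — match h
step 7: stack=$ h e  input=e h $  — match e
step 8: stack=$ h  input=h $  — match h
Accept reached after 8 steps.

8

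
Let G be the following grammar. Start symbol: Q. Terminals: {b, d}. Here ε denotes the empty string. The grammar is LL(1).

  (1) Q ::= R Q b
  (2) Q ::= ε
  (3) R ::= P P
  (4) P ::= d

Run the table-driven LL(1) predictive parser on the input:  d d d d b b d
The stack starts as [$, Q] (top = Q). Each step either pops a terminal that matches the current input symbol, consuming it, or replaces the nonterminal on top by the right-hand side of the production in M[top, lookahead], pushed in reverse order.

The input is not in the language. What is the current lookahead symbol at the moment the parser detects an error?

step 1: stack=$ Q  input=d d d d b b d $  — expand Q ::= R Q b
step 2: stack=$ b Q R  input=d d d d b b d $  — expand R ::= P P
step 3: stack=$ b Q P P  input=d d d d b b d $  — expand P ::= d
step 4: stack=$ b Q P d  input=d d d d b b d $  — match d
step 5: stack=$ b Q P  input=d d d b b d $  — expand P ::= d
step 6: stack=$ b Q d  input=d d d b b d $  — match d
step 7: stack=$ b Q  input=d d b b d $  — expand Q ::= R Q b
step 8: stack=$ b b Q R  input=d d b b d $  — expand R ::= P P
step 9: stack=$ b b Q P P  input=d d b b d $  — expand P ::= d
step 10: stack=$ b b Q P d  input=d d b b d $  — match d
step 11: stack=$ b b Q P  input=d b b d $  — expand P ::= d
step 12: stack=$ b b Q d  input=d b b d $  — match d
step 13: stack=$ b b Q  input=b b d $  — expand Q ::= ε
step 14: stack=$ b b  input=b b d $  — match b
step 15: stack=$ b  input=b d $  — match b
step 16: stack=$  input=d $  — error: stack empty but input remains

d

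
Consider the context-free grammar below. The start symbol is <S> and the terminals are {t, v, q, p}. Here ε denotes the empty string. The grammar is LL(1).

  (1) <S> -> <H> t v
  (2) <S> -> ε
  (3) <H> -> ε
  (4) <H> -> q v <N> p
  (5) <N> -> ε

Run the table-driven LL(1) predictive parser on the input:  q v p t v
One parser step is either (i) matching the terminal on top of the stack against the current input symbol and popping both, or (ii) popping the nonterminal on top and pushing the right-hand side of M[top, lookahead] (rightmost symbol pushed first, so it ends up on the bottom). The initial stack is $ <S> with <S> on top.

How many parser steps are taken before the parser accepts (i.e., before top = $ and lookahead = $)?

8

step 1: stack=$ <S>  input=q v p t v $  — expand <S> -> <H> t v
step 2: stack=$ v t <H>  input=q v p t v $  — expand <H> -> q v <N> p
step 3: stack=$ v t p <N> v q  input=q v p t v $  — match q
step 4: stack=$ v t p <N> v  input=v p t v $  — match v
step 5: stack=$ v t p <N>  input=p t v $  — expand <N> -> ε
step 6: stack=$ v t p  input=p t v $  — match p
step 7: stack=$ v t  input=t v $  — match t
step 8: stack=$ v  input=v $  — match v
Accept reached after 8 steps.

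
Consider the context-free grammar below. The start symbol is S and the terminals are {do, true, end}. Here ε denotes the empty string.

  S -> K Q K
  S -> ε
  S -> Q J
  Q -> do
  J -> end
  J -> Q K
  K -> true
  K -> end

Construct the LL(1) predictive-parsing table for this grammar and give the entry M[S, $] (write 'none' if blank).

FIRST(Q): from Q->do we get {do}. So FIRST(Q) = {do}.
FIRST(K): from K->true we get {true}; from K->end we get {end}. So FIRST(K) = {end, true}.
FIRST(S): from S->K Q K we get {end, true}; from S->ε we get {ε}; from S->Q J we get {do}. So FIRST(S) = {ε, do, end, true}.
FIRST(J): from J->end we get {end}; from J->Q K we get {do}. So FIRST(J) = {do, end}.
FOLLOW(S) includes $ since S is the start symbol.
FOLLOW(S): S appears on no right-hand side. Thus FOLLOW(S) = {$}.
For S -> K Q K: FIRST(K Q K) = {end, true}, so it goes in M[S, t] for t ∈ {end, true}.
For S -> ε: FIRST(ε) = {ε}, so it goes in M[S, t] for t ∈ {}; since ε ∈ FIRST, also for every t ∈ FOLLOW(S) = {$}.
For S -> Q J: FIRST(Q J) = {do}, so it goes in M[S, t] for t ∈ {do}.

S -> ε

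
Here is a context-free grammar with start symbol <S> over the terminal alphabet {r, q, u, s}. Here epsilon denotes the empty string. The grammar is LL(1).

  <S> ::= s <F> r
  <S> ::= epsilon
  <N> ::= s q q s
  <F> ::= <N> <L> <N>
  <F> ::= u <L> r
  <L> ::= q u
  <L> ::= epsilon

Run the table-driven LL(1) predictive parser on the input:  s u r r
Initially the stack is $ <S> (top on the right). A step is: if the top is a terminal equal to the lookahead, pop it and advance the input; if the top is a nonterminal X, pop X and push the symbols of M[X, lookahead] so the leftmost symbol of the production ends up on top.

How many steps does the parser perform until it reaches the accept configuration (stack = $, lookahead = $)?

7

     Stack        Input      Action
  1  $ <S>        s u r r $  expand <S> ::= s <F> r
  2  $ r <F> s    s u r r $  match s
  3  $ r <F>      u r r $    expand <F> ::= u <L> r
  4  $ r r <L> u  u r r $    match u
  5  $ r r <L>    r r $      expand <L> ::= epsilon
  6  $ r r        r r $      match r
  7  $ r          r $        match r
Accept reached after 7 steps.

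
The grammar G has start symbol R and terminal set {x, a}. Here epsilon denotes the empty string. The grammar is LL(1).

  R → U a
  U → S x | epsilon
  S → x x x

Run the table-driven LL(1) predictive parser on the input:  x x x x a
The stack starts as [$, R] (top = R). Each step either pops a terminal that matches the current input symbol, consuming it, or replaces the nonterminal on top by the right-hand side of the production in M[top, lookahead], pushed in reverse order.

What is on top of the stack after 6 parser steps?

x

step 1: stack=$ R  input=x x x x a $  — expand R → U a
step 2: stack=$ a U  input=x x x x a $  — expand U → S x
step 3: stack=$ a x S  input=x x x x a $  — expand S → x x x
step 4: stack=$ a x x x x  input=x x x x a $  — match x
step 5: stack=$ a x x x  input=x x x a $  — match x
step 6: stack=$ a x x  input=x x a $  — match x
Stack after step 6: $ a x (top = x).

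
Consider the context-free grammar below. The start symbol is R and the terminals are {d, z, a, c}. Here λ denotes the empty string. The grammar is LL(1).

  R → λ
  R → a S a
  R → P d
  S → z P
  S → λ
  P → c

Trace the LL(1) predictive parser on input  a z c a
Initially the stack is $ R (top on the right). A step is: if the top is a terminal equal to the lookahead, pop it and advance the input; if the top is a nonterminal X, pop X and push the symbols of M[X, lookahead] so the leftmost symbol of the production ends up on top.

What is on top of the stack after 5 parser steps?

step 1: stack=$ R  input=a z c a $  — expand R → a S a
step 2: stack=$ a S a  input=a z c a $  — match a
step 3: stack=$ a S  input=z c a $  — expand S → z P
step 4: stack=$ a P z  input=z c a $  — match z
step 5: stack=$ a P  input=c a $  — expand P → c
Stack after step 5: $ a c (top = c).

c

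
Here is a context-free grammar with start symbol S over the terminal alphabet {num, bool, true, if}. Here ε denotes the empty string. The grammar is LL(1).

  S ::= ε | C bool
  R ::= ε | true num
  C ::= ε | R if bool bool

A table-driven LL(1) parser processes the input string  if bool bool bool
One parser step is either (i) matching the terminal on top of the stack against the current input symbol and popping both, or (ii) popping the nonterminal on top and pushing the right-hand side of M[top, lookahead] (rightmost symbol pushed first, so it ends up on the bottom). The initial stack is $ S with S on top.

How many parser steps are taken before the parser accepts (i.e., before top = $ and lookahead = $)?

7

     Stack                  Input                Action
  1  $ S                    if bool bool bool $  expand S ::= C bool
  2  $ bool C               if bool bool bool $  expand C ::= R if bool bool
  3  $ bool bool bool if R  if bool bool bool $  expand R ::= ε
  4  $ bool bool bool if    if bool bool bool $  match if
  5  $ bool bool bool       bool bool bool $     match bool
  6  $ bool bool            bool bool $          match bool
  7  $ bool                 bool $               match bool
Accept reached after 7 steps.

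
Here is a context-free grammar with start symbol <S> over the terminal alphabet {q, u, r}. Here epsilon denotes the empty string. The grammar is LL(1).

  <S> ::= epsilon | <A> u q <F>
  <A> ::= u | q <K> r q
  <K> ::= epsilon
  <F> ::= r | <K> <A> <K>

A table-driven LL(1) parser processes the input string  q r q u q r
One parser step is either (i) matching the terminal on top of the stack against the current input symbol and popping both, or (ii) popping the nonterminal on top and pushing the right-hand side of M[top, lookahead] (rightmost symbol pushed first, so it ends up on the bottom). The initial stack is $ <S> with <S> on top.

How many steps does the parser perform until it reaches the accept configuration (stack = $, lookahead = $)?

      Stack                Input          Action
   1  $ <S>                q r q u q r $  expand <S> ::= <A> u q <F>
   2  $ <F> q u <A>        q r q u q r $  expand <A> ::= q <K> r q
   3  $ <F> q u q r <K> q  q r q u q r $  match q
   4  $ <F> q u q r <K>    r q u q r $    expand <K> ::= epsilon
   5  $ <F> q u q r        r q u q r $    match r
   6  $ <F> q u q          q u q r $      match q
   7  $ <F> q u            u q r $        match u
   8  $ <F> q              q r $          match q
   9  $ <F>                r $            expand <F> ::= r
  10  $ r                  r $            match r
Accept reached after 10 steps.

10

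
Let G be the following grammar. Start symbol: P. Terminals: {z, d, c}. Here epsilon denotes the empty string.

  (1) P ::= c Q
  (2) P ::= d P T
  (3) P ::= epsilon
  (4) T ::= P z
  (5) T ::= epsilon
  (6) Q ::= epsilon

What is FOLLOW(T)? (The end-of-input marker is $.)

{$, c, d, z}

FIRST(P) = {epsilon, c, d}
FIRST(Q) = {epsilon}
FIRST(T) = {epsilon, c, d, z}  (via P z)
FOLLOW(P) includes $ since P is the start symbol.
FOLLOW(P): in P::=d P T, P is followed by T with FIRST {epsilon, c, d, z}; in P::=d P T, the suffix after P is nullable (adds nothing new); in T::=P z, P is followed by z with FIRST {z}. Thus FOLLOW(P) = {$, c, d, z}.
FOLLOW(T): in P::=d P T, the suffix after T is empty, so FOLLOW(T) ⊇ FOLLOW(P) = {$, c, d, z}. Thus FOLLOW(T) = {$, c, d, z}.
FOLLOW(Q): in P::=c Q, the suffix after Q is empty, so FOLLOW(Q) ⊇ FOLLOW(P) = {$, c, d, z}. Thus FOLLOW(Q) = {$, c, d, z}.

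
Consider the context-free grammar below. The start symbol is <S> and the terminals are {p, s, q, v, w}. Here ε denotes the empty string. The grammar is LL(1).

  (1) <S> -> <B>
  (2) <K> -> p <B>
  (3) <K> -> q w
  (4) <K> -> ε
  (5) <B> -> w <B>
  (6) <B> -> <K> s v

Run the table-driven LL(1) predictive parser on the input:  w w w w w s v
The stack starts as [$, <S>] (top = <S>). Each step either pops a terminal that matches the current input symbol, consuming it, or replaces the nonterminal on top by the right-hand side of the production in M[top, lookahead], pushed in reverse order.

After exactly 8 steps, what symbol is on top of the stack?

step 1: stack=$ <S>  input=w w w w w s v $  — expand <S> -> <B>
step 2: stack=$ <B>  input=w w w w w s v $  — expand <B> -> w <B>
step 3: stack=$ <B> w  input=w w w w w s v $  — match w
step 4: stack=$ <B>  input=w w w w s v $  — expand <B> -> w <B>
step 5: stack=$ <B> w  input=w w w w s v $  — match w
step 6: stack=$ <B>  input=w w w s v $  — expand <B> -> w <B>
step 7: stack=$ <B> w  input=w w w s v $  — match w
step 8: stack=$ <B>  input=w w s v $  — expand <B> -> w <B>
Stack after step 8: $ <B> w (top = w).

w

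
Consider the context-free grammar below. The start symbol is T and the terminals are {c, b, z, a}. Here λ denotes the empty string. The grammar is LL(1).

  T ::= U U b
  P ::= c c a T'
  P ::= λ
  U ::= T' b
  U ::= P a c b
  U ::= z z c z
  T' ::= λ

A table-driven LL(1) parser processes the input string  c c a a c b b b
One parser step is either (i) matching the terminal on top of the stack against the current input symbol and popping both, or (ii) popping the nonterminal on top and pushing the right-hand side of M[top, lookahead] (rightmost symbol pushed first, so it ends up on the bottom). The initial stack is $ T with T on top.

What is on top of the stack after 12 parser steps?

b

step 1: stack=$ T  input=c c a a c b b b $  — expand T ::= U U b
step 2: stack=$ b U U  input=c c a a c b b b $  — expand U ::= P a c b
step 3: stack=$ b U b c a P  input=c c a a c b b b $  — expand P ::= c c a T'
step 4: stack=$ b U b c a T' a c c  input=c c a a c b b b $  — match c
step 5: stack=$ b U b c a T' a c  input=c a a c b b b $  — match c
step 6: stack=$ b U b c a T' a  input=a a c b b b $  — match a
step 7: stack=$ b U b c a T'  input=a c b b b $  — expand T' ::= λ
step 8: stack=$ b U b c a  input=a c b b b $  — match a
step 9: stack=$ b U b c  input=c b b b $  — match c
step 10: stack=$ b U b  input=b b b $  — match b
step 11: stack=$ b U  input=b b $  — expand U ::= T' b
step 12: stack=$ b b T'  input=b b $  — expand T' ::= λ
Stack after step 12: $ b b (top = b).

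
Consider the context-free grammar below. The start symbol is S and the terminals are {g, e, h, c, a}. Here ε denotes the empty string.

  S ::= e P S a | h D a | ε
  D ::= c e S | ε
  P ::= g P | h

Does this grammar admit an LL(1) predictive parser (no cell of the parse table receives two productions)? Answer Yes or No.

Yes

FIRST(S) = {ε, e, h}
FIRST(D) = {ε, c}
FIRST(P) = {g, h}
FOLLOW(S) = {$, a}
FOLLOW(D) = {a}
FOLLOW(P) = {a, e, h}
Each cell of M receives at most one production.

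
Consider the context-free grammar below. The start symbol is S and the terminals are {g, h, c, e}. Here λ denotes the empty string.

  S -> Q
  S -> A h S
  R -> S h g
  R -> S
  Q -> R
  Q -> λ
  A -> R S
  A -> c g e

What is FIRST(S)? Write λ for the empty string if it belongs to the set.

FIRST(S) = {λ, c, h}  (via Q, A h S)
FIRST(R) = {λ, c, h}  (via S h g, S)
FIRST(Q) = {λ, c, h}  (via R)
FIRST(A) = {λ, c, h}  (via R S)

{λ, c, h}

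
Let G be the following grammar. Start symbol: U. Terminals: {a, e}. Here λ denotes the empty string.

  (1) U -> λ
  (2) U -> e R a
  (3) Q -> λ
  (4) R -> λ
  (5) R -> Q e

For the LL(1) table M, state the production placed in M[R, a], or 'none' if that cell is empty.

R -> λ

FIRST(U) = {λ, e}
FIRST(Q) = {λ}
FIRST(R) = {λ, e}  (via Q e)
FOLLOW(U) includes $ since U is the start symbol.
FOLLOW(R): in U->e R a, R is followed by a with FIRST {a}. Thus FOLLOW(R) = {a}.
For R -> λ: FIRST(λ) = {λ}, so it goes in M[R, t] for t ∈ {}; since λ ∈ FIRST, also for every t ∈ FOLLOW(R) = {a}.
For R -> Q e: FIRST(Q e) = {e}, so it goes in M[R, t] for t ∈ {e}.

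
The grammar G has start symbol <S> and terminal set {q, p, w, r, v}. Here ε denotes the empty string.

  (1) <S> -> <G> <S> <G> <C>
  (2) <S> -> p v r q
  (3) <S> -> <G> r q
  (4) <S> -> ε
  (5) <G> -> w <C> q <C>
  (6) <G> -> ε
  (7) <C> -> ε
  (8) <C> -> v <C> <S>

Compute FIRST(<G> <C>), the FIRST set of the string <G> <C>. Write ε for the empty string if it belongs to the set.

FIRST(<G>): from <G>->w <C> q <C> we get {w}; from <G>->ε we get {ε}. So FIRST(<G>) = {ε, w}.
FIRST(<C>): from <C>->ε we get {ε}; from <C>->v <C> <S> we get {v}. So FIRST(<C>) = {ε, v}.
FIRST(<S>): from <S>-><G> <S> <G> <C> we get {ε, p, r, v, w}; from <S>->p v r q we get {p}; from <S>-><G> r q we get {r, w}; from <S>->ε we get {ε}. So FIRST(<S>) = {ε, p, r, v, w}.
FIRST(<G> <C>): take FIRST of each symbol in turn, carrying on past any symbol whose FIRST contains ε; result {ε, v, w}.

{ε, v, w}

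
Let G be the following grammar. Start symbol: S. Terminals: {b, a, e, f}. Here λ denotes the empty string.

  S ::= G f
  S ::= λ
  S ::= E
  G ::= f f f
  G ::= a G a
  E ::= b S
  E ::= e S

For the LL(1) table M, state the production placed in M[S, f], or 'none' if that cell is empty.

FIRST(G) = {a, f}
FIRST(E) = {b, e}
FIRST(S) = {λ, a, b, e, f}  (via G f, E)
FOLLOW(S) includes $ since S is the start symbol.
FOLLOW(S): in E::=b S, the suffix after S is empty, so FOLLOW(S) ⊇ FOLLOW(E) = {$}; in E::=e S, the suffix after S is empty, so FOLLOW(S) ⊇ FOLLOW(E) = {$}. Thus FOLLOW(S) = {$}.
FOLLOW(E): in S::=E, the suffix after E is empty, so FOLLOW(E) ⊇ FOLLOW(S) = {$}. Thus FOLLOW(E) = {$}.
For S ::= G f: FIRST(G f) = {a, f}, so it goes in M[S, t] for t ∈ {a, f}.
For S ::= λ: FIRST(λ) = {λ}, so it goes in M[S, t] for t ∈ {}; since λ ∈ FIRST, also for every t ∈ FOLLOW(S) = {$}.
For S ::= E: FIRST(E) = {b, e}, so it goes in M[S, t] for t ∈ {b, e}.

S ::= G f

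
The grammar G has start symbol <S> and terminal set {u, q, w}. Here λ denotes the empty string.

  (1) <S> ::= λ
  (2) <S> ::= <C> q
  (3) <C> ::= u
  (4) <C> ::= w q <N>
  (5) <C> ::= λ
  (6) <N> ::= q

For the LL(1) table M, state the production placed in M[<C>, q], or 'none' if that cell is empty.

FIRST(<C>) = {λ, u, w}
FIRST(<N>) = {q}
FIRST(<S>) = {λ, q, u, w}  (via <C> q)
FOLLOW(<S>) includes $ since <S> is the start symbol.
FOLLOW(<C>): in <S>::=<C> q, <C> is followed by q with FIRST {q}. Thus FOLLOW(<C>) = {q}.
For <C> ::= u: FIRST(u) = {u}, so it goes in M[<C>, t] for t ∈ {u}.
For <C> ::= w q <N>: FIRST(w q <N>) = {w}, so it goes in M[<C>, t] for t ∈ {w}.
For <C> ::= λ: FIRST(λ) = {λ}, so it goes in M[<C>, t] for t ∈ {}; since λ ∈ FIRST, also for every t ∈ FOLLOW(<C>) = {q}.

<C> ::= λ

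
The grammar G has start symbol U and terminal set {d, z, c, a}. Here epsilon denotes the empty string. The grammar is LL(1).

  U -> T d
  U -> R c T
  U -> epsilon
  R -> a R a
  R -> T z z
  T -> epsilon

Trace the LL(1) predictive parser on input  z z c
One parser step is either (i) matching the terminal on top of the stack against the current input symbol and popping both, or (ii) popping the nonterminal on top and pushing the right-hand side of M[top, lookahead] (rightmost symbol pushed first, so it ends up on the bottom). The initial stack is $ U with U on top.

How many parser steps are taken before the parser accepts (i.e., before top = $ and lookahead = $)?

7

step 1: stack=$ U  input=z z c $  — expand U -> R c T
step 2: stack=$ T c R  input=z z c $  — expand R -> T z z
step 3: stack=$ T c z z T  input=z z c $  — expand T -> epsilon
step 4: stack=$ T c z z  input=z z c $  — match z
step 5: stack=$ T c z  input=z c $  — match z
step 6: stack=$ T c  input=c $  — match c
step 7: stack=$ T  input=$  — expand T -> epsilon
Accept reached after 7 steps.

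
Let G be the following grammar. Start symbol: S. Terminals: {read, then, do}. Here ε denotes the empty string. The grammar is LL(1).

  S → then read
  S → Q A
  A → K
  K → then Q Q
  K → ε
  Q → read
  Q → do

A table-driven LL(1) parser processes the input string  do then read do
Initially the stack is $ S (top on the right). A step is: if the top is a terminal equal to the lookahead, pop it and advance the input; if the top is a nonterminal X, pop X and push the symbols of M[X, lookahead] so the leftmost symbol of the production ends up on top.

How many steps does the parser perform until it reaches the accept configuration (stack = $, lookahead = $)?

      Stack       Input              Action
   1  $ S         do then read do $  expand S → Q A
   2  $ A Q       do then read do $  expand Q → do
   3  $ A do      do then read do $  match do
   4  $ A         then read do $     expand A → K
   5  $ K         then read do $     expand K → then Q Q
   6  $ Q Q then  then read do $     match then
   7  $ Q Q       read do $          expand Q → read
   8  $ Q read    read do $          match read
   9  $ Q         do $               expand Q → do
  10  $ do        do $               match do
Accept reached after 10 steps.

10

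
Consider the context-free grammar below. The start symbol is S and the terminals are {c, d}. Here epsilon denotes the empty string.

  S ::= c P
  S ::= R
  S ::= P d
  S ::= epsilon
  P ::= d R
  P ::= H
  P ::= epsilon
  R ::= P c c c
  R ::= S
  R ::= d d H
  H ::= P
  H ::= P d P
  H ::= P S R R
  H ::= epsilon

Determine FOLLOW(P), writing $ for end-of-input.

{$, c, d}

FIRST(S): from S::=c P we get {c}; from S::=R we get {epsilon, c, d}; from S::=P d we get {c, d}; from S::=epsilon we get {epsilon}. So FIRST(S) = {epsilon, c, d}.
FIRST(P): from P::=d R we get {d}; from P::=H we get {epsilon, c, d}; from P::=epsilon we get {epsilon}. So FIRST(P) = {epsilon, c, d}.
FIRST(R): from R::=P c c c we get {c, d}; from R::=S we get {epsilon, c, d}; from R::=d d H we get {d}. So FIRST(R) = {epsilon, c, d}.
FIRST(H): from H::=P we get {epsilon, c, d}; from H::=P d P we get {c, d}; from H::=P S R R we get {epsilon, c, d}; from H::=epsilon we get {epsilon}. So FIRST(H) = {epsilon, c, d}.
FOLLOW(S) includes $ since S is the start symbol.
FOLLOW(S): in R::=S, the suffix after S is empty, so FOLLOW(S) ⊇ FOLLOW(R) = {$, c, d}; in H::=P S R R, S is followed by R R with FIRST {epsilon, c, d}; in H::=P S R R, the suffix after S is nullable, so FOLLOW(S) ⊇ FOLLOW(H) = {$, c, d}. Thus FOLLOW(S) = {$, c, d}.
FOLLOW(P): in S::=c P, the suffix after P is empty, so FOLLOW(P) ⊇ FOLLOW(S) = {$, c, d}; in S::=P d, P is followed by d with FIRST {d}; in R::=P c c c, P is followed by c c c with FIRST {c}; in H::=P, the suffix after P is empty, so FOLLOW(P) ⊇ FOLLOW(H) = {$, c, d}; in H::=P d P (occurrence 1), P is followed by d P with FIRST {d}; in H::=P d P (occurrence 2), the suffix after P is empty, so FOLLOW(P) ⊇ FOLLOW(H) = {$, c, d}; in H::=P S R R, P is followed by S R R with FIRST {epsilon, c, d}; in H::=P S R R, the suffix after P is nullable, so FOLLOW(P) ⊇ FOLLOW(H) = {$, c, d}. Thus FOLLOW(P) = {$, c, d}.
FOLLOW(R): in S::=R, the suffix after R is empty, so FOLLOW(R) ⊇ FOLLOW(S) = {$, c, d}; in P::=d R, the suffix after R is empty, so FOLLOW(R) ⊇ FOLLOW(P) = {$, c, d}; in H::=P S R R (occurrence 1), R is followed by R with FIRST {epsilon, c, d}; in H::=P S R R (occurrence 1), the suffix after R is nullable, so FOLLOW(R) ⊇ FOLLOW(H) = {$, c, d}; in H::=P S R R (occurrence 2), the suffix after R is empty, so FOLLOW(R) ⊇ FOLLOW(H) = {$, c, d}. Thus FOLLOW(R) = {$, c, d}.
FOLLOW(H): in P::=H, the suffix after H is empty, so FOLLOW(H) ⊇ FOLLOW(P) = {$, c, d}; in R::=d d H, the suffix after H is empty, so FOLLOW(H) ⊇ FOLLOW(R) = {$, c, d}. Thus FOLLOW(H) = {$, c, d}.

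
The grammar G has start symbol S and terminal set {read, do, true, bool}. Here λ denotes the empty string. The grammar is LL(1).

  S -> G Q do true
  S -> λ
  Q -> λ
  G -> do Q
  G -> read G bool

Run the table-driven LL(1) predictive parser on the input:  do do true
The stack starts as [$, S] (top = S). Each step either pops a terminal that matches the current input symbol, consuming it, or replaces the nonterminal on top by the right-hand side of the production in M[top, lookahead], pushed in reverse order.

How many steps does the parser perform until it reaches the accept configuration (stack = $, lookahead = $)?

     Stack             Input         Action
  1  $ S               do do true $  expand S -> G Q do true
  2  $ true do Q G     do do true $  expand G -> do Q
  3  $ true do Q Q do  do do true $  match do
  4  $ true do Q Q     do true $     expand Q -> λ
  5  $ true do Q       do true $     expand Q -> λ
  6  $ true do         do true $     match do
  7  $ true            true $        match true
Accept reached after 7 steps.

7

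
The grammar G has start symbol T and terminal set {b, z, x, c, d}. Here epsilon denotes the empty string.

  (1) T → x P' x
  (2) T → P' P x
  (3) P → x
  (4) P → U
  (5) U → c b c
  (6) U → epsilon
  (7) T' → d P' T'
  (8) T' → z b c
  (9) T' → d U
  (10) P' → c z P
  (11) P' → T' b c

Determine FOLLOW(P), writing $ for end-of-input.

FIRST(U) = {epsilon, c}
FIRST(T') = {d, z}
FIRST(P) = {epsilon, c, x}  (via U)
FIRST(P') = {c, d, z}  (via T' b c)
FIRST(T) = {c, d, x, z}  (via P' P x)
FOLLOW(T) includes $ since T is the start symbol.
FOLLOW(T): T appears on no right-hand side. Thus FOLLOW(T) = {$}.
FOLLOW(T'): in T'→d P' T', the suffix after T' is empty (adds nothing new); in P'→T' b c, T' is followed by b c with FIRST {b}. Thus FOLLOW(T') = {b}.
FOLLOW(P'): in T→x P' x, P' is followed by x with FIRST {x}; in T→P' P x, P' is followed by P x with FIRST {c, x}; in T'→d P' T', P' is followed by T' with FIRST {d, z}. Thus FOLLOW(P') = {c, d, x, z}.
FOLLOW(P): in T→P' P x, P is followed by x with FIRST {x}; in P'→c z P, the suffix after P is empty, so FOLLOW(P) ⊇ FOLLOW(P') = {c, d, x, z}. Thus FOLLOW(P) = {c, d, x, z}.
FOLLOW(U): in P→U, the suffix after U is empty, so FOLLOW(U) ⊇ FOLLOW(P) = {c, d, x, z}; in T'→d U, the suffix after U is empty, so FOLLOW(U) ⊇ FOLLOW(T') = {b}. Thus FOLLOW(U) = {b, c, d, x, z}.

{c, d, x, z}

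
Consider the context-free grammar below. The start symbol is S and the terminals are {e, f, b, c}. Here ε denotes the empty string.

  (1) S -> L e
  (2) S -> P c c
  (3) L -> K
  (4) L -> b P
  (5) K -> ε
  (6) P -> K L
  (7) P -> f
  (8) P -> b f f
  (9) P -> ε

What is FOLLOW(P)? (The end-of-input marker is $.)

{c, e}

FIRST(K) = {ε}
FIRST(L) = {ε, b}  (via K)
FIRST(P) = {ε, b, f}  (via K L)
FIRST(S) = {b, c, e, f}  (via L e, P c c)
FOLLOW(S) includes $ since S is the start symbol.
FOLLOW(S): S appears on no right-hand side. Thus FOLLOW(S) = {$}.
FOLLOW(L): in S->L e, L is followed by e with FIRST {e}; in P->K L, the suffix after L is empty, so FOLLOW(L) ⊇ FOLLOW(P) = {c, e}. Thus FOLLOW(L) = {c, e}.
FOLLOW(P): in S->P c c, P is followed by c c with FIRST {c}; in L->b P, the suffix after P is empty, so FOLLOW(P) ⊇ FOLLOW(L) = {c, e}. Thus FOLLOW(P) = {c, e}.
FOLLOW(K): in L->K, the suffix after K is empty, so FOLLOW(K) ⊇ FOLLOW(L) = {c, e}; in P->K L, K is followed by L with FIRST {ε, b}; in P->K L, the suffix after K is nullable, so FOLLOW(K) ⊇ FOLLOW(P) = {c, e}. Thus FOLLOW(K) = {b, c, e}.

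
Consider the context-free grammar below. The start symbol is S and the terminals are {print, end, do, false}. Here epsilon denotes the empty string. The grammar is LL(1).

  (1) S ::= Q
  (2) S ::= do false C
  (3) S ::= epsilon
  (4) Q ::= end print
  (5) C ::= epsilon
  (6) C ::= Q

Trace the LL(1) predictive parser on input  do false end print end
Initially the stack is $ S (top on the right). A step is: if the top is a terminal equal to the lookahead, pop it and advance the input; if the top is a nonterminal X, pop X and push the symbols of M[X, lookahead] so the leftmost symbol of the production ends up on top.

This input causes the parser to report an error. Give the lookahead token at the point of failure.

step 1: stack=$ S  input=do false end print end $  — expand S ::= do false C
step 2: stack=$ C false do  input=do false end print end $  — match do
step 3: stack=$ C false  input=false end print end $  — match false
step 4: stack=$ C  input=end print end $  — expand C ::= Q
step 5: stack=$ Q  input=end print end $  — expand Q ::= end print
step 6: stack=$ print end  input=end print end $  — match end
step 7: stack=$ print  input=print end $  — match print
step 8: stack=$  input=end $  — error: stack empty but input remains

end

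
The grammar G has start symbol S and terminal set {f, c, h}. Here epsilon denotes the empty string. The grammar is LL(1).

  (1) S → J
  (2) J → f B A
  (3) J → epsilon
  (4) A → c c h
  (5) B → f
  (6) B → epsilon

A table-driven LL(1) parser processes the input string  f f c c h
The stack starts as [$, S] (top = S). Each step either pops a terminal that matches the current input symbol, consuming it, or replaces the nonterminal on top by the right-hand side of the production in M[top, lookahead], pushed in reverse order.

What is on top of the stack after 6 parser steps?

c

     Stack    Input        Action
  1  $ S      f f c c h $  expand S → J
  2  $ J      f f c c h $  expand J → f B A
  3  $ A B f  f f c c h $  match f
  4  $ A B    f c c h $    expand B → f
  5  $ A f    f c c h $    match f
  6  $ A      c c h $      expand A → c c h
Stack after step 6: $ h c c (top = c).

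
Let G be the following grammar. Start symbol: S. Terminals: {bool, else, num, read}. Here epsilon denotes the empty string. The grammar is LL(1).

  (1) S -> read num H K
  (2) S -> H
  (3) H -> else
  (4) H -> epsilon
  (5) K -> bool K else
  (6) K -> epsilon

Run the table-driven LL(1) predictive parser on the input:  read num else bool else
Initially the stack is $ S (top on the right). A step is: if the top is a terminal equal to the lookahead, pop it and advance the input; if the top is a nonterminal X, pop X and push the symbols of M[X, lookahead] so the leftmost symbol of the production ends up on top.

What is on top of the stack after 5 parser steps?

K

step 1: stack=$ S  input=read num else bool else $  — expand S -> read num H K
step 2: stack=$ K H num read  input=read num else bool else $  — match read
step 3: stack=$ K H num  input=num else bool else $  — match num
step 4: stack=$ K H  input=else bool else $  — expand H -> else
step 5: stack=$ K else  input=else bool else $  — match else
Stack after step 5: $ K (top = K).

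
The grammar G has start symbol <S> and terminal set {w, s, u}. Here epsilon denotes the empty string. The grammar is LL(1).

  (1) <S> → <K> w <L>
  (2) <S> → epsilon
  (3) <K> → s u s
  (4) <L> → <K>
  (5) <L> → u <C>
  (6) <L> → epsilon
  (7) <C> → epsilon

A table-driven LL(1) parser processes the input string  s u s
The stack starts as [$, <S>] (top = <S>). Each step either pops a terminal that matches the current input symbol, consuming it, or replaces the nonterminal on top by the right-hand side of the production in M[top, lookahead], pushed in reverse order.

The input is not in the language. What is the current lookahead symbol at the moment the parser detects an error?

     Stack          Input    Action
  1  $ <S>          s u s $  expand <S> → <K> w <L>
  2  $ <L> w <K>    s u s $  expand <K> → s u s
  3  $ <L> w s u s  s u s $  match s
  4  $ <L> w s u    u s $    match u
  5  $ <L> w s      s $      match s
  6  $ <L> w        $        error: top is terminal w but lookahead is $

$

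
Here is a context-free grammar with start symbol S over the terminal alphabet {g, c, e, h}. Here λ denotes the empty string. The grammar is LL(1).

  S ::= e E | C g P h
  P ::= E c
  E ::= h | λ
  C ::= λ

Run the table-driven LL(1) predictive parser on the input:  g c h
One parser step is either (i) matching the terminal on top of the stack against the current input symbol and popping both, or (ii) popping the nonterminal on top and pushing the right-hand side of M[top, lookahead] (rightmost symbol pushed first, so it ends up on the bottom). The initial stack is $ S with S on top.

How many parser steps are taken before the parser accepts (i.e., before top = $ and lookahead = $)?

7

     Stack      Input    Action
  1  $ S        g c h $  expand S ::= C g P h
  2  $ h P g C  g c h $  expand C ::= λ
  3  $ h P g    g c h $  match g
  4  $ h P      c h $    expand P ::= E c
  5  $ h c E    c h $    expand E ::= λ
  6  $ h c      c h $    match c
  7  $ h        h $      match h
Accept reached after 7 steps.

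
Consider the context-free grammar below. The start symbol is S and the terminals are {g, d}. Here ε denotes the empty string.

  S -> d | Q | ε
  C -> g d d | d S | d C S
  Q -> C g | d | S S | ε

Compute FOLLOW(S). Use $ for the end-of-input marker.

FIRST(C): from C->g d d we get {g}; from C->d S we get {d}; from C->d C S we get {d}. So FIRST(C) = {d, g}.
FIRST(S): from S->d we get {d}; from S->Q we get {ε, d, g}; from S->ε we get {ε}. So FIRST(S) = {ε, d, g}.
FIRST(Q): from Q->C g we get {d, g}; from Q->d we get {d}; from Q->S S we get {ε, d, g}; from Q->ε we get {ε}. So FIRST(Q) = {ε, d, g}.
FOLLOW(S) includes $ since S is the start symbol.
FOLLOW(C): in C->d C S, C is followed by S with FIRST {ε, d, g}; in C->d C S, the suffix after C is nullable (adds nothing new); in Q->C g, C is followed by g with FIRST {g}. Thus FOLLOW(C) = {d, g}.
FOLLOW(S): in C->d S, the suffix after S is empty, so FOLLOW(S) ⊇ FOLLOW(C) = {d, g}; in C->d C S, the suffix after S is empty, so FOLLOW(S) ⊇ FOLLOW(C) = {d, g}; in Q->S S (occurrence 1), S is followed by S with FIRST {ε, d, g}; in Q->S S (occurrence 1), the suffix after S is nullable, so FOLLOW(S) ⊇ FOLLOW(Q) = {$, d, g}; in Q->S S (occurrence 2), the suffix after S is empty, so FOLLOW(S) ⊇ FOLLOW(Q) = {$, d, g}. Thus FOLLOW(S) = {$, d, g}.
FOLLOW(Q): in S->Q, the suffix after Q is empty, so FOLLOW(Q) ⊇ FOLLOW(S) = {$, d, g}. Thus FOLLOW(Q) = {$, d, g}.

{$, d, g}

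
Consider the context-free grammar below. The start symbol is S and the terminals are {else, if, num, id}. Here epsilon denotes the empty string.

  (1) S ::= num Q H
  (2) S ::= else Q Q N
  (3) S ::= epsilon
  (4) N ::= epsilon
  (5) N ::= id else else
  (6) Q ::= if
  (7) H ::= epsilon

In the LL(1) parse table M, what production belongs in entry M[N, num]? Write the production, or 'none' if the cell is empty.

none

FIRST(S) = {epsilon, else, num}
FIRST(N) = {epsilon, id}
FIRST(Q) = {if}
FIRST(H) = {epsilon}
FOLLOW(S) includes $ since S is the start symbol.
FOLLOW(S): S appears on no right-hand side. Thus FOLLOW(S) = {$}.
FOLLOW(N): in S::=else Q Q N, the suffix after N is empty, so FOLLOW(N) ⊇ FOLLOW(S) = {$}. Thus FOLLOW(N) = {$}.
For N ::= epsilon: FIRST(epsilon) = {epsilon}, so it goes in M[N, t] for t ∈ {}; since epsilon ∈ FIRST, also for every t ∈ FOLLOW(N) = {$}.
For N ::= id else else: FIRST(id else else) = {id}, so it goes in M[N, t] for t ∈ {id}.
None of these place a production in M[N, num].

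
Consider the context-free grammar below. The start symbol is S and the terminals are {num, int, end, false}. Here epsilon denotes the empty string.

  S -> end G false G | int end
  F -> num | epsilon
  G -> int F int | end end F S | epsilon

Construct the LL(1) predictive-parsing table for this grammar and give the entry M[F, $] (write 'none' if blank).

FIRST(S): from S->end G false G we get {end}; from S->int end we get {int}. So FIRST(S) = {end, int}.
FIRST(F): from F->num we get {num}; from F->epsilon we get {epsilon}. So FIRST(F) = {epsilon, num}.
FIRST(G): from G->int F int we get {int}; from G->end end F S we get {end}; from G->epsilon we get {epsilon}. So FIRST(G) = {epsilon, end, int}.
FOLLOW(S) includes $ since S is the start symbol.
FOLLOW(F): in G->int F int, F is followed by int with FIRST {int}; in G->end end F S, F is followed by S with FIRST {end, int}. Thus FOLLOW(F) = {end, int}.
For F -> num: FIRST(num) = {num}, so it goes in M[F, t] for t ∈ {num}.
For F -> epsilon: FIRST(epsilon) = {epsilon}, so it goes in M[F, t] for t ∈ {}; since epsilon ∈ FIRST, also for every t ∈ FOLLOW(F) = {end, int}.
None of these place a production in M[F, $].

none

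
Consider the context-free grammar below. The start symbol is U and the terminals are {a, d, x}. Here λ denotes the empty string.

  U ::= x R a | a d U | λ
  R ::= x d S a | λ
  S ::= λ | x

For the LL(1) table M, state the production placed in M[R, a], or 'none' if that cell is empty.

R ::= λ

FIRST(U): from U::=x R a we get {x}; from U::=a d U we get {a}; from U::=λ we get {λ}. So FIRST(U) = {λ, a, x}.
FIRST(R): from R::=x d S a we get {x}; from R::=λ we get {λ}. So FIRST(R) = {λ, x}.
FIRST(S): from S::=λ we get {λ}; from S::=x we get {x}. So FIRST(S) = {λ, x}.
FOLLOW(U) includes $ since U is the start symbol.
FOLLOW(R): in U::=x R a, R is followed by a with FIRST {a}. Thus FOLLOW(R) = {a}.
For R ::= x d S a: FIRST(x d S a) = {x}, so it goes in M[R, t] for t ∈ {x}.
For R ::= λ: FIRST(λ) = {λ}, so it goes in M[R, t] for t ∈ {}; since λ ∈ FIRST, also for every t ∈ FOLLOW(R) = {a}.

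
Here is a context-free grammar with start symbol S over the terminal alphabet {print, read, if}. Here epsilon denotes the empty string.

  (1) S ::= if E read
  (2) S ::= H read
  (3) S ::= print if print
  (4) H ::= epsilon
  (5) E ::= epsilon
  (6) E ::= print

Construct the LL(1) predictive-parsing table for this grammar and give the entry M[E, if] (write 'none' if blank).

none

FIRST(H): from H::=epsilon we get {epsilon}. So FIRST(H) = {epsilon}.
FIRST(E): from E::=epsilon we get {epsilon}; from E::=print we get {print}. So FIRST(E) = {epsilon, print}.
FIRST(S): from S::=if E read we get {if}; from S::=H read we get {read}; from S::=print if print we get {print}. So FIRST(S) = {if, print, read}.
FOLLOW(S) includes $ since S is the start symbol.
FOLLOW(E): in S::=if E read, E is followed by read with FIRST {read}. Thus FOLLOW(E) = {read}.
For E ::= epsilon: FIRST(epsilon) = {epsilon}, so it goes in M[E, t] for t ∈ {}; since epsilon ∈ FIRST, also for every t ∈ FOLLOW(E) = {read}.
For E ::= print: FIRST(print) = {print}, so it goes in M[E, t] for t ∈ {print}.
None of these place a production in M[E, if].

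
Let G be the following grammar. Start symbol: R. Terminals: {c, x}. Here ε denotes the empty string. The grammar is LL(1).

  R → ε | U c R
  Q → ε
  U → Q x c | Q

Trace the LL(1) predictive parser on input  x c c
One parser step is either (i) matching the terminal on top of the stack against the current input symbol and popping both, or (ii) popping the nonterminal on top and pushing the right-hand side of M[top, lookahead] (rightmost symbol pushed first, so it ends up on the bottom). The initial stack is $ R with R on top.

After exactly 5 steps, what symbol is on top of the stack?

     Stack        Input    Action
  1  $ R          x c c $  expand R → U c R
  2  $ R c U      x c c $  expand U → Q x c
  3  $ R c c x Q  x c c $  expand Q → ε
  4  $ R c c x    x c c $  match x
  5  $ R c c      c c $    match c
Stack after step 5: $ R c (top = c).

c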